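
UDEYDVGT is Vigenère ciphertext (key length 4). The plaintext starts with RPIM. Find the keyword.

Subtract each crib letter from the matching ciphertext letter (mod 26):
U(20)−R(17)=3 → D
D(3)−P(15)=-12≡14 → O
E(4)−I(8)=-4≡22 → W
Y(24)−M(12)=12 → M

DOWM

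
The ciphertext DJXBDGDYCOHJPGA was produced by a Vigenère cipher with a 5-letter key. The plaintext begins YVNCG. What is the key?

Subtract each crib letter from the matching ciphertext letter (mod 26):
D(3)−Y(24)=-21≡5 → F
J(9)−V(21)=-12≡14 → O
X(23)−N(13)=10 → K
B(1)−C(2)=-1≡25 → Z
D(3)−G(6)=-3≡23 → X

FOKZX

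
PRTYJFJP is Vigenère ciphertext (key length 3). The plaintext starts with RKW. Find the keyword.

Subtract each crib letter from the matching ciphertext letter (mod 26):
P(15)−R(17)=-2≡24 → Y
R(17)−K(10)=7 → H
T(19)−W(22)=-3≡23 → X

YHX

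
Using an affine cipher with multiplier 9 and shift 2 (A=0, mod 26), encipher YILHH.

Y(24): 9·24+2=218≡10 → K
I(8): 9·8+2=74≡22 → W
L(11): 9·11+2=101≡23 → X
H(7): 9·7+2=65≡13 → N
H(7): 9·7+2=65≡13 → N

KWXNN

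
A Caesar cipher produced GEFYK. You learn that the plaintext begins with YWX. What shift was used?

8

From the crib: G(6)−Y(24)=-18≡8, so the shift is 8.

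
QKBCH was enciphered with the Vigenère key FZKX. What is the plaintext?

Repeat the key across the ciphertext: FZKXF
Q(16)−F(5): 11 → L
K(10)−Z(25): -15≡11 → L
B(1)−K(10): -9≡17 → R
C(2)−X(23): -21≡5 → F
H(7)−F(5): 2 → C

LLRFC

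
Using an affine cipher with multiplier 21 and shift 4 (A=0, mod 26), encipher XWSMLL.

X(23): 21·23+4=487≡19 → T
W(22): 21·22+4=466≡24 → Y
S(18): 21·18+4=382≡18 → S
M(12): 21·12+4=256≡22 → W
L(11): 21·11+4=235≡1 → B
L(11): 21·11+4=235≡1 → B

TYSWBB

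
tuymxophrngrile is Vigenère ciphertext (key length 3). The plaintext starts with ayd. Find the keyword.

twv

Subtract each crib letter from the matching ciphertext letter (mod 26):
t(19)−a(0)=19 → t
u(20)−y(24)=-4≡22 → w
y(24)−d(3)=21 → v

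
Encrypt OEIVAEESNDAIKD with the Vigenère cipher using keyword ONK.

Repeat the key across the message: ONKONKONKONKON
O(14)+O(14): 28≡2 → C
E(4)+N(13): 17 → R
I(8)+K(10): 18 → S
V(21)+O(14): 35≡9 → J
A(0)+N(13): 13 → N
E(4)+K(10): 14 → O
E(4)+O(14): 18 → S
S(18)+N(13): 31≡5 → F
N(13)+K(10): 23 → X
D(3)+O(14): 17 → R
A(0)+N(13): 13 → N
I(8)+K(10): 18 → S
K(10)+O(14): 24 → Y
D(3)+N(13): 16 → Q

CRSJNOSFXRNSYQ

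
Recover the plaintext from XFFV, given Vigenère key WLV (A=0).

Repeat the key across the ciphertext: WLVW
X(23)−W(22): 1 → B
F(5)−L(11): -6≡20 → U
F(5)−V(21): -16≡10 → K
V(21)−W(22): -1≡25 → Z

BUKZ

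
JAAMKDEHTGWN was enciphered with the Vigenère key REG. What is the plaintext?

SWUVGXNDNPSH

Repeat the key across the ciphertext: REGREGREGREG
J(9)−R(17): -8≡18 → S
A(0)−E(4): -4≡22 → W
A(0)−G(6): -6≡20 → U
M(12)−R(17): -5≡21 → V
K(10)−E(4): 6 → G
D(3)−G(6): -3≡23 → X
E(4)−R(17): -13≡13 → N
H(7)−E(4): 3 → D
T(19)−G(6): 13 → N
G(6)−R(17): -11≡15 → P
W(22)−E(4): 18 → S
N(13)−G(6): 7 → H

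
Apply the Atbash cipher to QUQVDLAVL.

Q(16) → J(9)
U(20) → F(5)
Q(16) → J(9)
V(21) → E(4)
D(3) → W(22)
L(11) → O(14)
A(0) → Z(25)
V(21) → E(4)
L(11) → O(14)

JFJEWOZEO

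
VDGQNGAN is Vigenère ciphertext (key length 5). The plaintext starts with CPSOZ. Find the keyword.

Subtract each crib letter from the matching ciphertext letter (mod 26):
V(21)−C(2)=19 → T
D(3)−P(15)=-12≡14 → O
G(6)−S(18)=-12≡14 → O
Q(16)−O(14)=2 → C
N(13)−Z(25)=-12≡14 → O

TOOCO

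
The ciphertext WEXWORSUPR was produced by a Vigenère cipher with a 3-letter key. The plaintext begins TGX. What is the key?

DYA

Subtract each crib letter from the matching ciphertext letter (mod 26):
W(22)−T(19)=3 → D
E(4)−G(6)=-2≡24 → Y
X(23)−X(23)=0 → A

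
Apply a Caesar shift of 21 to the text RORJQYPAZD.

R(17): 17+21=38≡12 → M
O(14): 14+21=35≡9 → J
R(17): 17+21=38≡12 → M
J(9): 9+21=30≡4 → E
Q(16): 16+21=37≡11 → L
Y(24): 24+21=45≡19 → T
P(15): 15+21=36≡10 → K
A(0): 0+21=21 → V
Z(25): 25+21=46≡20 → U
D(3): 3+21=24 → Y

MJMELTKVUY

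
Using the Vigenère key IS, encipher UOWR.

CGEJ

Repeat the key across the message: ISIS
U(20)+I(8): 28≡2 → C
O(14)+S(18): 32≡6 → G
W(22)+I(8): 30≡4 → E
R(17)+S(18): 35≡9 → J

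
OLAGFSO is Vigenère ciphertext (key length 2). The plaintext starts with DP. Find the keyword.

Subtract each crib letter from the matching ciphertext letter (mod 26):
O(14)−D(3)=11 → L
L(11)−P(15)=-4≡22 → W

LW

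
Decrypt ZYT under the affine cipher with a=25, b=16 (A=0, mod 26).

The inverse of 25 mod 26 is 25, since 25·25=625≡1. Apply D(y)=25·(y−16) mod 26:
Z(25): 25·(25−16)=225≡17 → R
Y(24): 25·(24−16)=200≡18 → S
T(19): 25·(19−16)=75≡23 → X

RSX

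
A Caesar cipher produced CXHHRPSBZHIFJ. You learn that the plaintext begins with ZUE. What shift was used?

3

From the crib: C(2)−Z(25)=-23≡3, so the shift is 3.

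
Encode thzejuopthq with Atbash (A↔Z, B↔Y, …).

gsavqflkgsj

t(19) → g(6)
h(7) → s(18)
z(25) → a(0)
e(4) → v(21)
j(9) → q(16)
u(20) → f(5)
o(14) → l(11)
p(15) → k(10)
t(19) → g(6)
h(7) → s(18)
q(16) → j(9)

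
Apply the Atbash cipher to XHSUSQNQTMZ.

X(23) → C(2)
H(7) → S(18)
S(18) → H(7)
U(20) → F(5)
S(18) → H(7)
Q(16) → J(9)
N(13) → M(12)
Q(16) → J(9)
T(19) → G(6)
M(12) → N(13)
Z(25) → A(0)

CSHFHJMJGNA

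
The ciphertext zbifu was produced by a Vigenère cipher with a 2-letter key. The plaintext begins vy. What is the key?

ed

Subtract each crib letter from the matching ciphertext letter (mod 26):
z(25)−v(21)=4 → e
b(1)−y(24)=-23≡3 → d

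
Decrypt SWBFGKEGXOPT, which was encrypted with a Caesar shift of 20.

YCHLMQKMDUVZ

S(18): 18−20=-2≡24 → Y
W(22): 22−20=2 → C
B(1): 1−20=-19≡7 → H
F(5): 5−20=-15≡11 → L
G(6): 6−20=-14≡12 → M
K(10): 10−20=-10≡16 → Q
E(4): 4−20=-16≡10 → K
G(6): 6−20=-14≡12 → M
X(23): 23−20=3 → D
O(14): 14−20=-6≡20 → U
P(15): 15−20=-5≡21 → V
T(19): 19−20=-1≡25 → Z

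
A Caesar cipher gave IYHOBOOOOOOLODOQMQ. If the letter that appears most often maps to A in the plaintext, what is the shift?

The most frequent ciphertext letter is O (appears 9 times).
O is position 14; A is position 0.
Shift = 14.

14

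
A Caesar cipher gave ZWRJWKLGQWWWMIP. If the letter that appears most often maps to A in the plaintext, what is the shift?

The most frequent ciphertext letter is W (appears 5 times).
W is position 22; A is position 0.
Shift = 22.

22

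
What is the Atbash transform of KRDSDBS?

K(10) → P(15)
R(17) → I(8)
D(3) → W(22)
S(18) → H(7)
D(3) → W(22)
B(1) → Y(24)
S(18) → H(7)

PIWHWYH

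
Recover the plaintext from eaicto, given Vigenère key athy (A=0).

ehbetv

Repeat the key across the ciphertext: athyat
e(4)−a(0): 4 → e
a(0)−t(19): -19≡7 → h
i(8)−h(7): 1 → b
c(2)−y(24): -22≡4 → e
t(19)−a(0): 19 → t
o(14)−t(19): -5≡21 → v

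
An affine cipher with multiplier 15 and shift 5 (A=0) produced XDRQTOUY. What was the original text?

The inverse of 15 mod 26 is 7, since 15·7=105≡1. Apply D(y)=7·(y−5) mod 26:
X(23): 7·(23−5)=126≡22 → W
D(3): 7·(3−5)=-14≡12 → M
R(17): 7·(17−5)=84≡6 → G
Q(16): 7·(16−5)=77≡25 → Z
T(19): 7·(19−5)=98≡20 → U
O(14): 7·(14−5)=63≡11 → L
U(20): 7·(20−5)=105≡1 → B
Y(24): 7·(24−5)=133≡3 → D

WMGZULBD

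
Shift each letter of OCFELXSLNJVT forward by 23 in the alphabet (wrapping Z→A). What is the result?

LZCBIUPIKGSQ

O(14): 14+23=37≡11 → L
C(2): 2+23=25 → Z
F(5): 5+23=28≡2 → C
E(4): 4+23=27≡1 → B
L(11): 11+23=34≡8 → I
X(23): 23+23=46≡20 → U
S(18): 18+23=41≡15 → P
L(11): 11+23=34≡8 → I
N(13): 13+23=36≡10 → K
J(9): 9+23=32≡6 → G
V(21): 21+23=44≡18 → S
T(19): 19+23=42≡16 → Q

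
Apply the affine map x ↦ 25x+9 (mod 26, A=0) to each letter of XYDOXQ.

MLGVMT

X(23): 25·23+9=584≡12 → M
Y(24): 25·24+9=609≡11 → L
D(3): 25·3+9=84≡6 → G
O(14): 25·14+9=359≡21 → V
X(23): 25·23+9=584≡12 → M
Q(16): 25·16+9=409≡19 → T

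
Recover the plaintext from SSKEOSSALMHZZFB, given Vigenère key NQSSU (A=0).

Repeat the key across the ciphertext: NQSSUNQSSUNQSSU
S(18)−N(13): 5 → F
S(18)−Q(16): 2 → C
K(10)−S(18): -8≡18 → S
E(4)−S(18): -14≡12 → M
O(14)−U(20): -6≡20 → U
S(18)−N(13): 5 → F
S(18)−Q(16): 2 → C
A(0)−S(18): -18≡8 → I
L(11)−S(18): -7≡19 → T
M(12)−U(20): -8≡18 → S
H(7)−N(13): -6≡20 → U
Z(25)−Q(16): 9 → J
Z(25)−S(18): 7 → H
F(5)−S(18): -13≡13 → N
B(1)−U(20): -19≡7 → H

FCSMUFCITSUJHNH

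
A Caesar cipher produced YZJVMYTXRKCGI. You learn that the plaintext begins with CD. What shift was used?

22

From the crib: Y(24)−C(2)=22, so the shift is 22.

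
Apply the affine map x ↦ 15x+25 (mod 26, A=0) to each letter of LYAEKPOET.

L(11): 15·11+25=190≡8 → I
Y(24): 15·24+25=385≡21 → V
A(0): 15·0+25=25 → Z
E(4): 15·4+25=85≡7 → H
K(10): 15·10+25=175≡19 → T
P(15): 15·15+25=250≡16 → Q
O(14): 15·14+25=235≡1 → B
E(4): 15·4+25=85≡7 → H
T(19): 15·19+25=310≡24 → Y

IVZHTQBHY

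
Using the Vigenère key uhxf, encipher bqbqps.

Repeat the key across the message: uhxfuh
b(1)+u(20): 21 → v
q(16)+h(7): 23 → x
b(1)+x(23): 24 → y
q(16)+f(5): 21 → v
p(15)+u(20): 35≡9 → j
s(18)+h(7): 25 → z

vxyvjz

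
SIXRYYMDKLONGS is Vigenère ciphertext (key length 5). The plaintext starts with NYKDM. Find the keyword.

Subtract each crib letter from the matching ciphertext letter (mod 26):
S(18)−N(13)=5 → F
I(8)−Y(24)=-16≡10 → K
X(23)−K(10)=13 → N
R(17)−D(3)=14 → O
Y(24)−M(12)=12 → M

FKNOM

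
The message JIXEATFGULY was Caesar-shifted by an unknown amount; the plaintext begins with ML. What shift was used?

23

From the crib: J(9)−M(12)=-3≡23, so the shift is 23.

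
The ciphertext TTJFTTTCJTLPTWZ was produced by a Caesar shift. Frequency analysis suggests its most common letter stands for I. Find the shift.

11

The most frequent ciphertext letter is T (appears 7 times).
T is position 19; I is position 8.
Shift = 11.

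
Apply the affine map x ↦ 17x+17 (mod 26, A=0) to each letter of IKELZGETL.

XFHWAPHCW

I(8): 17·8+17=153≡23 → X
K(10): 17·10+17=187≡5 → F
E(4): 17·4+17=85≡7 → H
L(11): 17·11+17=204≡22 → W
Z(25): 17·25+17=442≡0 → A
G(6): 17·6+17=119≡15 → P
E(4): 17·4+17=85≡7 → H
T(19): 17·19+17=340≡2 → C
L(11): 17·11+17=204≡22 → W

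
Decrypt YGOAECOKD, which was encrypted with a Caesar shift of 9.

PXFRVTFBU

Y(24): 24−9=15 → P
G(6): 6−9=-3≡23 → X
O(14): 14−9=5 → F
A(0): 0−9=-9≡17 → R
E(4): 4−9=-5≡21 → V
C(2): 2−9=-7≡19 → T
O(14): 14−9=5 → F
K(10): 10−9=1 → B
D(3): 3−9=-6≡20 → U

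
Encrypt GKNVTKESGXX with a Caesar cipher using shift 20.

AEHPNEYMARR

G(6): 6+20=26≡0 → A
K(10): 10+20=30≡4 → E
N(13): 13+20=33≡7 → H
V(21): 21+20=41≡15 → P
T(19): 19+20=39≡13 → N
K(10): 10+20=30≡4 → E
E(4): 4+20=24 → Y
S(18): 18+20=38≡12 → M
G(6): 6+20=26≡0 → A
X(23): 23+20=43≡17 → R
X(23): 23+20=43≡17 → R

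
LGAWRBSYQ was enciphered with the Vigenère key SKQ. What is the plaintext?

Repeat the key across the ciphertext: SKQSKQSKQ
L(11)−S(18): -7≡19 → T
G(6)−K(10): -4≡22 → W
A(0)−Q(16): -16≡10 → K
W(22)−S(18): 4 → E
R(17)−K(10): 7 → H
B(1)−Q(16): -15≡11 → L
S(18)−S(18): 0 → A
Y(24)−K(10): 14 → O
Q(16)−Q(16): 0 → A

TWKEHLAOA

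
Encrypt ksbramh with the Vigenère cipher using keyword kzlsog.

urmjosr

Repeat the key across the message: kzlsogk
k(10)+k(10): 20 → u
s(18)+z(25): 43≡17 → r
b(1)+l(11): 12 → m
r(17)+s(18): 35≡9 → j
a(0)+o(14): 14 → o
m(12)+g(6): 18 → s
h(7)+k(10): 17 → r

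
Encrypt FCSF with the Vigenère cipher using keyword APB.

Repeat the key across the message: APBA
F(5)+A(0): 5 → F
C(2)+P(15): 17 → R
S(18)+B(1): 19 → T
F(5)+A(0): 5 → F

FRTF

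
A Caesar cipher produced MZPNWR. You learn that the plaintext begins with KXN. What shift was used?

From the crib: M(12)−K(10)=2, so the shift is 2.

2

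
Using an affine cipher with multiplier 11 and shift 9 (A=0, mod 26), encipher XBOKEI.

X(23): 11·23+9=262≡2 → C
B(1): 11·1+9=20 → U
O(14): 11·14+9=163≡7 → H
K(10): 11·10+9=119≡15 → P
E(4): 11·4+9=53≡1 → B
I(8): 11·8+9=97≡19 → T

CUHPBT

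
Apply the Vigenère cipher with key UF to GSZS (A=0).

AXTX

Repeat the key across the message: UFUF
G(6)+U(20): 26≡0 → A
S(18)+F(5): 23 → X
Z(25)+U(20): 45≡19 → T
S(18)+F(5): 23 → X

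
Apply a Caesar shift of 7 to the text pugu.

wbnb

p(15): 15+7=22 → w
u(20): 20+7=27≡1 → b
g(6): 6+7=13 → n
u(20): 20+7=27≡1 → b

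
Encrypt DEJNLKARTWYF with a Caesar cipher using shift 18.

VWBFDCSJLOQX

D(3): 3+18=21 → V
E(4): 4+18=22 → W
J(9): 9+18=27≡1 → B
N(13): 13+18=31≡5 → F
L(11): 11+18=29≡3 → D
K(10): 10+18=28≡2 → C
A(0): 0+18=18 → S
R(17): 17+18=35≡9 → J
T(19): 19+18=37≡11 → L
W(22): 22+18=40≡14 → O
Y(24): 24+18=42≡16 → Q
F(5): 5+18=23 → X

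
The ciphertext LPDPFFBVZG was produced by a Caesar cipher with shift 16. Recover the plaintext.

L(11): 11−16=-5≡21 → V
P(15): 15−16=-1≡25 → Z
D(3): 3−16=-13≡13 → N
P(15): 15−16=-1≡25 → Z
F(5): 5−16=-11≡15 → P
F(5): 5−16=-11≡15 → P
B(1): 1−16=-15≡11 → L
V(21): 21−16=5 → F
Z(25): 25−16=9 → J
G(6): 6−16=-10≡16 → Q

VZNZPPLFJQ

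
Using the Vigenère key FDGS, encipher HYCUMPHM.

MBIMRSNE

Repeat the key across the message: FDGSFDGS
H(7)+F(5): 12 → M
Y(24)+D(3): 27≡1 → B
C(2)+G(6): 8 → I
U(20)+S(18): 38≡12 → M
M(12)+F(5): 17 → R
P(15)+D(3): 18 → S
H(7)+G(6): 13 → N
M(12)+S(18): 30≡4 → E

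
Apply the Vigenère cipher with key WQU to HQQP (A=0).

DGKL

Repeat the key across the message: WQUW
H(7)+W(22): 29≡3 → D
Q(16)+Q(16): 32≡6 → G
Q(16)+U(20): 36≡10 → K
P(15)+W(22): 37≡11 → L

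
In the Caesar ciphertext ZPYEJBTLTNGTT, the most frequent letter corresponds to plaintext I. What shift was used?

The most frequent ciphertext letter is T (appears 4 times).
T is position 19; I is position 8.
Shift = 11.

11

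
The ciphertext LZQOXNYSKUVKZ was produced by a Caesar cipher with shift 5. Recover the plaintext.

GULJSITNFPQFU

L(11): 11−5=6 → G
Z(25): 25−5=20 → U
Q(16): 16−5=11 → L
O(14): 14−5=9 → J
X(23): 23−5=18 → S
N(13): 13−5=8 → I
Y(24): 24−5=19 → T
S(18): 18−5=13 → N
K(10): 10−5=5 → F
U(20): 20−5=15 → P
V(21): 21−5=16 → Q
K(10): 10−5=5 → F
Z(25): 25−5=20 → U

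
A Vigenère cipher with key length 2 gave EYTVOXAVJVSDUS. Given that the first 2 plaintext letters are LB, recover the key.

TX

Subtract each crib letter from the matching ciphertext letter (mod 26):
E(4)−L(11)=-7≡19 → T
Y(24)−B(1)=23 → X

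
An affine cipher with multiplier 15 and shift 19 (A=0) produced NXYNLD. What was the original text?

KCJKWS

The inverse of 15 mod 26 is 7, since 15·7=105≡1. Apply D(y)=7·(y−19) mod 26:
N(13): 7·(13−19)=-42≡10 → K
X(23): 7·(23−19)=28≡2 → C
Y(24): 7·(24−19)=35≡9 → J
N(13): 7·(13−19)=-42≡10 → K
L(11): 7·(11−19)=-56≡22 → W
D(3): 7·(3−19)=-112≡18 → S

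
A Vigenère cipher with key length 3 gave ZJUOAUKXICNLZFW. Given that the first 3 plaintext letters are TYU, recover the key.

Subtract each crib letter from the matching ciphertext letter (mod 26):
Z(25)−T(19)=6 → G
J(9)−Y(24)=-15≡11 → L
U(20)−U(20)=0 → A

GLA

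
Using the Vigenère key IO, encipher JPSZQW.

Repeat the key across the message: IOIOIO
J(9)+I(8): 17 → R
P(15)+O(14): 29≡3 → D
S(18)+I(8): 26≡0 → A
Z(25)+O(14): 39≡13 → N
Q(16)+I(8): 24 → Y
W(22)+O(14): 36≡10 → K

RDANYK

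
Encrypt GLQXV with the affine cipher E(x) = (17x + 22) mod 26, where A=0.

G(6): 17·6+22=124≡20 → U
L(11): 17·11+22=209≡1 → B
Q(16): 17·16+22=294≡8 → I
X(23): 17·23+22=413≡23 → X
V(21): 17·21+22=379≡15 → P

UBIXP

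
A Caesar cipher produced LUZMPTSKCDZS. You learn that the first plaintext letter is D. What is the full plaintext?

From the crib: L(11)−D(3)=8, so the shift is 8.
Subtract 8 from each ciphertext letter:
L(11): 11−8=3 → D
U(20): 20−8=12 → M
Z(25): 25−8=17 → R
M(12): 12−8=4 → E
P(15): 15−8=7 → H
T(19): 19−8=11 → L
S(18): 18−8=10 → K
K(10): 10−8=2 → C
C(2): 2−8=-6≡20 → U
D(3): 3−8=-5≡21 → V
Z(25): 25−8=17 → R
S(18): 18−8=10 → K

DMREHLKCUVRK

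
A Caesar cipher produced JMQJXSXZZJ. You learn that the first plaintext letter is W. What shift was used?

From the crib: J(9)−W(22)=-13≡13, so the shift is 13.

13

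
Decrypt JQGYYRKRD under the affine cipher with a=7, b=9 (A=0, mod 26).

ABHRRQPQO

The inverse of 7 mod 26 is 15, since 7·15=105≡1. Apply D(y)=15·(y−9) mod 26:
J(9): 15·(9−9)=0 → A
Q(16): 15·(16−9)=105≡1 → B
G(6): 15·(6−9)=-45≡7 → H
Y(24): 15·(24−9)=225≡17 → R
Y(24): 15·(24−9)=225≡17 → R
R(17): 15·(17−9)=120≡16 → Q
K(10): 15·(10−9)=15 → P
R(17): 15·(17−9)=120≡16 → Q
D(3): 15·(3−9)=-90≡14 → O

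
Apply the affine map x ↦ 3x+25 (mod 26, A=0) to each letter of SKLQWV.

S(18): 3·18+25=79≡1 → B
K(10): 3·10+25=55≡3 → D
L(11): 3·11+25=58≡6 → G
Q(16): 3·16+25=73≡21 → V
W(22): 3·22+25=91≡13 → N
V(21): 3·21+25=88≡10 → K

BDGVNK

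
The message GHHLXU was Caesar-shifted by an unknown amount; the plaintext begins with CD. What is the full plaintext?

From the crib: G(6)−C(2)=4, so the shift is 4.
Subtract 4 from each ciphertext letter:
G(6): 6−4=2 → C
H(7): 7−4=3 → D
H(7): 7−4=3 → D
L(11): 11−4=7 → H
X(23): 23−4=19 → T
U(20): 20−4=16 → Q

CDDHTQ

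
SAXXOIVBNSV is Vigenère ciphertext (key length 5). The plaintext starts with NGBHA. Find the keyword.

FUWQO

Subtract each crib letter from the matching ciphertext letter (mod 26):
S(18)−N(13)=5 → F
A(0)−G(6)=-6≡20 → U
X(23)−B(1)=22 → W
X(23)−H(7)=16 → Q
O(14)−A(0)=14 → O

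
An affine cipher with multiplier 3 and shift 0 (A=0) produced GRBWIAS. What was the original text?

The inverse of 3 mod 26 is 9, since 3·9=27≡1. Apply D(y)=9·(y−0) mod 26:
G(6): 9·(6−0)=54≡2 → C
R(17): 9·(17−0)=153≡23 → X
B(1): 9·(1−0)=9 → J
W(22): 9·(22−0)=198≡16 → Q
I(8): 9·(8−0)=72≡20 → U
A(0): 9·(0−0)=0 → A
S(18): 9·(18−0)=162≡6 → G

CXJQUAG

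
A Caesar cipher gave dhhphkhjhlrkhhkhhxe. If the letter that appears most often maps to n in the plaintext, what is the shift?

The most frequent ciphertext letter is h (appears 9 times).
h is position 7; n is position 13.
Shift = -6≡20.

20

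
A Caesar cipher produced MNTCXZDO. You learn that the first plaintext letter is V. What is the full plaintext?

From the crib: M(12)−V(21)=-9≡17, so the shift is 17.
Subtract 17 from each ciphertext letter:
M(12): 12−17=-5≡21 → V
N(13): 13−17=-4≡22 → W
T(19): 19−17=2 → C
C(2): 2−17=-15≡11 → L
X(23): 23−17=6 → G
Z(25): 25−17=8 → I
D(3): 3−17=-14≡12 → M
O(14): 14−17=-3≡23 → X

VWCLGIMX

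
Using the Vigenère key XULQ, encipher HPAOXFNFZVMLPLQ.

EJLEUZYVWPXBMFB

Repeat the key across the message: XULQXULQXULQXUL
H(7)+X(23): 30≡4 → E
P(15)+U(20): 35≡9 → J
A(0)+L(11): 11 → L
O(14)+Q(16): 30≡4 → E
X(23)+X(23): 46≡20 → U
F(5)+U(20): 25 → Z
N(13)+L(11): 24 → Y
F(5)+Q(16): 21 → V
Z(25)+X(23): 48≡22 → W
V(21)+U(20): 41≡15 → P
M(12)+L(11): 23 → X
L(11)+Q(16): 27≡1 → B
P(15)+X(23): 38≡12 → M
L(11)+U(20): 31≡5 → F
Q(16)+L(11): 27≡1 → B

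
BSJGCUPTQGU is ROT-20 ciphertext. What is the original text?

B(1): 1−20=-19≡7 → H
S(18): 18−20=-2≡24 → Y
J(9): 9−20=-11≡15 → P
G(6): 6−20=-14≡12 → M
C(2): 2−20=-18≡8 → I
U(20): 20−20=0 → A
P(15): 15−20=-5≡21 → V
T(19): 19−20=-1≡25 → Z
Q(16): 16−20=-4≡22 → W
G(6): 6−20=-14≡12 → M
U(20): 20−20=0 → A

HYPMIAVZWMA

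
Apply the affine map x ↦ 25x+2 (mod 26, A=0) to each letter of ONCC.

O(14): 25·14+2=352≡14 → O
N(13): 25·13+2=327≡15 → P
C(2): 25·2+2=52≡0 → A
C(2): 25·2+2=52≡0 → A

OPAA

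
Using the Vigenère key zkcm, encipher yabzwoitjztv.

xkdlvykfijvh

Repeat the key across the message: zkcmzkcmzkcm
y(24)+z(25): 49≡23 → x
a(0)+k(10): 10 → k
b(1)+c(2): 3 → d
z(25)+m(12): 37≡11 → l
w(22)+z(25): 47≡21 → v
o(14)+k(10): 24 → y
i(8)+c(2): 10 → k
t(19)+m(12): 31≡5 → f
j(9)+z(25): 34≡8 → i
z(25)+k(10): 35≡9 → j
t(19)+c(2): 21 → v
v(21)+m(12): 33≡7 → h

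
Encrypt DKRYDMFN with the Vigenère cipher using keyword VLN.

YVETOZAY

Repeat the key across the message: VLNVLNVL
D(3)+V(21): 24 → Y
K(10)+L(11): 21 → V
R(17)+N(13): 30≡4 → E
Y(24)+V(21): 45≡19 → T
D(3)+L(11): 14 → O
M(12)+N(13): 25 → Z
F(5)+V(21): 26≡0 → A
N(13)+L(11): 24 → Y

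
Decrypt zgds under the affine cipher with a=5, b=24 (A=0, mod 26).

The inverse of 5 mod 26 is 21, since 5·21=105≡1. Apply D(y)=21·(y−24) mod 26:
z(25): 21·(25−24)=21 → v
g(6): 21·(6−24)=-378≡12 → m
d(3): 21·(3−24)=-441≡1 → b
s(18): 21·(18−24)=-126≡4 → e

vmbe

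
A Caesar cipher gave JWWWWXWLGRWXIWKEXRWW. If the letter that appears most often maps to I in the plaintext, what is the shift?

14

The most frequent ciphertext letter is W (appears 9 times).
W is position 22; I is position 8.
Shift = 14.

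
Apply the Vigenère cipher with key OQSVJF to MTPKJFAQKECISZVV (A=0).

AJHFSKOGCZLNGPNQ

Repeat the key across the message: OQSVJFOQSVJFOQSV
M(12)+O(14): 26≡0 → A
T(19)+Q(16): 35≡9 → J
P(15)+S(18): 33≡7 → H
K(10)+V(21): 31≡5 → F
J(9)+J(9): 18 → S
F(5)+F(5): 10 → K
A(0)+O(14): 14 → O
Q(16)+Q(16): 32≡6 → G
K(10)+S(18): 28≡2 → C
E(4)+V(21): 25 → Z
C(2)+J(9): 11 → L
I(8)+F(5): 13 → N
S(18)+O(14): 32≡6 → G
Z(25)+Q(16): 41≡15 → P
V(21)+S(18): 39≡13 → N
V(21)+V(21): 42≡16 → Q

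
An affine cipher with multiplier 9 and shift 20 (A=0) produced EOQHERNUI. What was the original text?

EIONERFAQ

The inverse of 9 mod 26 is 3, since 9·3=27≡1. Apply D(y)=3·(y−20) mod 26:
E(4): 3·(4−20)=-48≡4 → E
O(14): 3·(14−20)=-18≡8 → I
Q(16): 3·(16−20)=-12≡14 → O
H(7): 3·(7−20)=-39≡13 → N
E(4): 3·(4−20)=-48≡4 → E
R(17): 3·(17−20)=-9≡17 → R
N(13): 3·(13−20)=-21≡5 → F
U(20): 3·(20−20)=0 → A
I(8): 3·(8−20)=-36≡16 → Q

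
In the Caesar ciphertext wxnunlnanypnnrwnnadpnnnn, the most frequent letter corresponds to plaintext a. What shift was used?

13

The most frequent ciphertext letter is n (appears 12 times).
n is position 13; a is position 0.
Shift = 13.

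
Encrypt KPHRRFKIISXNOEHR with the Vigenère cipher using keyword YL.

IAFCPQITGDVYMPFC

Repeat the key across the message: YLYLYLYLYLYLYLYL
K(10)+Y(24): 34≡8 → I
P(15)+L(11): 26≡0 → A
H(7)+Y(24): 31≡5 → F
R(17)+L(11): 28≡2 → C
R(17)+Y(24): 41≡15 → P
F(5)+L(11): 16 → Q
K(10)+Y(24): 34≡8 → I
I(8)+L(11): 19 → T
I(8)+Y(24): 32≡6 → G
S(18)+L(11): 29≡3 → D
X(23)+Y(24): 47≡21 → V
N(13)+L(11): 24 → Y
O(14)+Y(24): 38≡12 → M
E(4)+L(11): 15 → P
H(7)+Y(24): 31≡5 → F
R(17)+L(11): 28≡2 → C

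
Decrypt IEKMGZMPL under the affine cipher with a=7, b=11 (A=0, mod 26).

The inverse of 7 mod 26 is 15, since 7·15=105≡1. Apply D(y)=15·(y−11) mod 26:
I(8): 15·(8−11)=-45≡7 → H
E(4): 15·(4−11)=-105≡25 → Z
K(10): 15·(10−11)=-15≡11 → L
M(12): 15·(12−11)=15 → P
G(6): 15·(6−11)=-75≡3 → D
Z(25): 15·(25−11)=210≡2 → C
M(12): 15·(12−11)=15 → P
P(15): 15·(15−11)=60≡8 → I
L(11): 15·(11−11)=0 → A

HZLPDCPIA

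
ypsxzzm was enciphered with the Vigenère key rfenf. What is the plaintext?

Repeat the key across the ciphertext: rfenfrf
y(24)−r(17): 7 → h
p(15)−f(5): 10 → k
s(18)−e(4): 14 → o
x(23)−n(13): 10 → k
z(25)−f(5): 20 → u
z(25)−r(17): 8 → i
m(12)−f(5): 7 → h

hkokuih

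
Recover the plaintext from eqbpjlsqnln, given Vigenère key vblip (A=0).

jpqhuqrffws

Repeat the key across the ciphertext: vblipvblipv
e(4)−v(21): -17≡9 → j
q(16)−b(1): 15 → p
b(1)−l(11): -10≡16 → q
p(15)−i(8): 7 → h
j(9)−p(15): -6≡20 → u
l(11)−v(21): -10≡16 → q
s(18)−b(1): 17 → r
q(16)−l(11): 5 → f
n(13)−i(8): 5 → f
l(11)−p(15): -4≡22 → w
n(13)−v(21): -8≡18 → s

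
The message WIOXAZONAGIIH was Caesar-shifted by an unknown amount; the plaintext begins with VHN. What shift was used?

1

From the crib: W(22)−V(21)=1, so the shift is 1.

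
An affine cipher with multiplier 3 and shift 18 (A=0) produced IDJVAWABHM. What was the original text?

OVXBUKUDFY

The inverse of 3 mod 26 is 9, since 3·9=27≡1. Apply D(y)=9·(y−18) mod 26:
I(8): 9·(8−18)=-90≡14 → O
D(3): 9·(3−18)=-135≡21 → V
J(9): 9·(9−18)=-81≡23 → X
V(21): 9·(21−18)=27≡1 → B
A(0): 9·(0−18)=-162≡20 → U
W(22): 9·(22−18)=36≡10 → K
A(0): 9·(0−18)=-162≡20 → U
B(1): 9·(1−18)=-153≡3 → D
H(7): 9·(7−18)=-99≡5 → F
M(12): 9·(12−18)=-54≡24 → Y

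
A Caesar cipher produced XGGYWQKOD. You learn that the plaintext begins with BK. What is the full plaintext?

BKKCAUOSH

From the crib: X(23)−B(1)=22, so the shift is 22.
Subtract 22 from each ciphertext letter:
X(23): 23−22=1 → B
G(6): 6−22=-16≡10 → K
G(6): 6−22=-16≡10 → K
Y(24): 24−22=2 → C
W(22): 22−22=0 → A
Q(16): 16−22=-6≡20 → U
K(10): 10−22=-12≡14 → O
O(14): 14−22=-8≡18 → S
D(3): 3−22=-19≡7 → H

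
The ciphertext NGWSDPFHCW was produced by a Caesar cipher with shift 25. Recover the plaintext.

OHXTEQGIDX

N(13): 13−25=-12≡14 → O
G(6): 6−25=-19≡7 → H
W(22): 22−25=-3≡23 → X
S(18): 18−25=-7≡19 → T
D(3): 3−25=-22≡4 → E
P(15): 15−25=-10≡16 → Q
F(5): 5−25=-20≡6 → G
H(7): 7−25=-18≡8 → I
C(2): 2−25=-23≡3 → D
W(22): 22−25=-3≡23 → X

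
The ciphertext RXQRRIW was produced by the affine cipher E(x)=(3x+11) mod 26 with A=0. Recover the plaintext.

CETCCZV

The inverse of 3 mod 26 is 9, since 3·9=27≡1. Apply D(y)=9·(y−11) mod 26:
R(17): 9·(17−11)=54≡2 → C
X(23): 9·(23−11)=108≡4 → E
Q(16): 9·(16−11)=45≡19 → T
R(17): 9·(17−11)=54≡2 → C
R(17): 9·(17−11)=54≡2 → C
I(8): 9·(8−11)=-27≡25 → Z
W(22): 9·(22−11)=99≡21 → V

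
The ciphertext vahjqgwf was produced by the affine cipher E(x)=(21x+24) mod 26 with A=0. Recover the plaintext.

The inverse of 21 mod 26 is 5, since 21·5=105≡1. Apply D(y)=5·(y−24) mod 26:
v(21): 5·(21−24)=-15≡11 → l
a(0): 5·(0−24)=-120≡10 → k
h(7): 5·(7−24)=-85≡19 → t
j(9): 5·(9−24)=-75≡3 → d
q(16): 5·(16−24)=-40≡12 → m
g(6): 5·(6−24)=-90≡14 → o
w(22): 5·(22−24)=-10≡16 → q
f(5): 5·(5−24)=-95≡9 → j

lktdmoqj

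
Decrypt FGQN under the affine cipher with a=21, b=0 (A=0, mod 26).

ZECN

The inverse of 21 mod 26 is 5, since 21·5=105≡1. Apply D(y)=5·(y−0) mod 26:
F(5): 5·(5−0)=25 → Z
G(6): 5·(6−0)=30≡4 → E
Q(16): 5·(16−0)=80≡2 → C
N(13): 5·(13−0)=65≡13 → N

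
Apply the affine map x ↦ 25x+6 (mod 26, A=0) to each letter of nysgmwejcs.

n(13): 25·13+6=331≡19 → t
y(24): 25·24+6=606≡8 → i
s(18): 25·18+6=456≡14 → o
g(6): 25·6+6=156≡0 → a
m(12): 25·12+6=306≡20 → u
w(22): 25·22+6=556≡10 → k
e(4): 25·4+6=106≡2 → c
j(9): 25·9+6=231≡23 → x
c(2): 25·2+6=56≡4 → e
s(18): 25·18+6=456≡14 → o

tioaukcxeo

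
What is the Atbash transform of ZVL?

AEO

Z(25) → A(0)
V(21) → E(4)
L(11) → O(14)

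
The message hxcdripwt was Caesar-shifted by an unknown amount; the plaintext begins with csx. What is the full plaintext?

From the crib: h(7)−c(2)=5, so the shift is 5.
Subtract 5 from each ciphertext letter:
h(7): 7−5=2 → c
x(23): 23−5=18 → s
c(2): 2−5=-3≡23 → x
d(3): 3−5=-2≡24 → y
r(17): 17−5=12 → m
i(8): 8−5=3 → d
p(15): 15−5=10 → k
w(22): 22−5=17 → r
t(19): 19−5=14 → o

csxymdkro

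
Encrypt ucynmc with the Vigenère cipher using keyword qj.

Repeat the key across the message: qjqjqj
u(20)+q(16): 36≡10 → k
c(2)+j(9): 11 → l
y(24)+q(16): 40≡14 → o
n(13)+j(9): 22 → w
m(12)+q(16): 28≡2 → c
c(2)+j(9): 11 → l

klowcl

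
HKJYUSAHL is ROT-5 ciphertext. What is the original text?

H(7): 7−5=2 → C
K(10): 10−5=5 → F
J(9): 9−5=4 → E
Y(24): 24−5=19 → T
U(20): 20−5=15 → P
S(18): 18−5=13 → N
A(0): 0−5=-5≡21 → V
H(7): 7−5=2 → C
L(11): 11−5=6 → G

CFETPNVCG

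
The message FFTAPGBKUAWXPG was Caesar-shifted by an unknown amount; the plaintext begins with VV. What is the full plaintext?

From the crib: F(5)−V(21)=-16≡10, so the shift is 10.
Subtract 10 from each ciphertext letter:
F(5): 5−10=-5≡21 → V
F(5): 5−10=-5≡21 → V
T(19): 19−10=9 → J
A(0): 0−10=-10≡16 → Q
P(15): 15−10=5 → F
G(6): 6−10=-4≡22 → W
B(1): 1−10=-9≡17 → R
K(10): 10−10=0 → A
U(20): 20−10=10 → K
A(0): 0−10=-10≡16 → Q
W(22): 22−10=12 → M
X(23): 23−10=13 → N
P(15): 15−10=5 → F
G(6): 6−10=-4≡22 → W

VVJQFWRAKQMNFW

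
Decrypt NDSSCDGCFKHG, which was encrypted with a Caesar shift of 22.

RHWWGHKGJOLK

N(13): 13−22=-9≡17 → R
D(3): 3−22=-19≡7 → H
S(18): 18−22=-4≡22 → W
S(18): 18−22=-4≡22 → W
C(2): 2−22=-20≡6 → G
D(3): 3−22=-19≡7 → H
G(6): 6−22=-16≡10 → K
C(2): 2−22=-20≡6 → G
F(5): 5−22=-17≡9 → J
K(10): 10−22=-12≡14 → O
H(7): 7−22=-15≡11 → L
G(6): 6−22=-16≡10 → K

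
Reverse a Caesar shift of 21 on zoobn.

z(25): 25−21=4 → e
o(14): 14−21=-7≡19 → t
o(14): 14−21=-7≡19 → t
b(1): 1−21=-20≡6 → g
n(13): 13−21=-8≡18 → s

ettgs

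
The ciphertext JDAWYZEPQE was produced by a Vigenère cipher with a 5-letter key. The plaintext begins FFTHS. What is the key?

Subtract each crib letter from the matching ciphertext letter (mod 26):
J(9)−F(5)=4 → E
D(3)−F(5)=-2≡24 → Y
A(0)−T(19)=-19≡7 → H
W(22)−H(7)=15 → P
Y(24)−S(18)=6 → G

EYHPG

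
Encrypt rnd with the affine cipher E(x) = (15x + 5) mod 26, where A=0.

asy

r(17): 15·17+5=260≡0 → a
n(13): 15·13+5=200≡18 → s
d(3): 15·3+5=50≡24 → y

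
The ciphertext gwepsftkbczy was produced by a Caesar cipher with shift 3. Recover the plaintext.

dtbmpcqhyzwv

g(6): 6−3=3 → d
w(22): 22−3=19 → t
e(4): 4−3=1 → b
p(15): 15−3=12 → m
s(18): 18−3=15 → p
f(5): 5−3=2 → c
t(19): 19−3=16 → q
k(10): 10−3=7 → h
b(1): 1−3=-2≡24 → y
c(2): 2−3=-1≡25 → z
z(25): 25−3=22 → w
y(24): 24−3=21 → v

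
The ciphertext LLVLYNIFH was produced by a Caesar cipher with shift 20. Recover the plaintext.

RRBRETOLN

L(11): 11−20=-9≡17 → R
L(11): 11−20=-9≡17 → R
V(21): 21−20=1 → B
L(11): 11−20=-9≡17 → R
Y(24): 24−20=4 → E
N(13): 13−20=-7≡19 → T
I(8): 8−20=-12≡14 → O
F(5): 5−20=-15≡11 → L
H(7): 7−20=-13≡13 → N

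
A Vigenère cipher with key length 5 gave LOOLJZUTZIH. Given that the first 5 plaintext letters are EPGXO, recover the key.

Subtract each crib letter from the matching ciphertext letter (mod 26):
L(11)−E(4)=7 → H
O(14)−P(15)=-1≡25 → Z
O(14)−G(6)=8 → I
L(11)−X(23)=-12≡14 → O
J(9)−O(14)=-5≡21 → V

HZIOV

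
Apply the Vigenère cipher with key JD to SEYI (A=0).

BHHL

Repeat the key across the message: JDJD
S(18)+J(9): 27≡1 → B
E(4)+D(3): 7 → H
Y(24)+J(9): 33≡7 → H
I(8)+D(3): 11 → L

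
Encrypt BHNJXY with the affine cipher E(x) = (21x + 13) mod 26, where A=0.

B(1): 21·1+13=34≡8 → I
H(7): 21·7+13=160≡4 → E
N(13): 21·13+13=286≡0 → A
J(9): 21·9+13=202≡20 → U
X(23): 21·23+13=496≡2 → C
Y(24): 21·24+13=517≡23 → X

IEAUCX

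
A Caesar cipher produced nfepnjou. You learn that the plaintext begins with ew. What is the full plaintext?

ewvgeafl

From the crib: n(13)−e(4)=9, so the shift is 9.
Subtract 9 from each ciphertext letter:
n(13): 13−9=4 → e
f(5): 5−9=-4≡22 → w
e(4): 4−9=-5≡21 → v
p(15): 15−9=6 → g
n(13): 13−9=4 → e
j(9): 9−9=0 → a
o(14): 14−9=5 → f
u(20): 20−9=11 → l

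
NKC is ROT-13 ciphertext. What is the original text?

AXP

N(13): 13−13=0 → A
K(10): 10−13=-3≡23 → X
C(2): 2−13=-11≡15 → P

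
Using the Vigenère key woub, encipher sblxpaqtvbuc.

opfylokurpod

Repeat the key across the message: woubwoubwoub
s(18)+w(22): 40≡14 → o
b(1)+o(14): 15 → p
l(11)+u(20): 31≡5 → f
x(23)+b(1): 24 → y
p(15)+w(22): 37≡11 → l
a(0)+o(14): 14 → o
q(16)+u(20): 36≡10 → k
t(19)+b(1): 20 → u
v(21)+w(22): 43≡17 → r
b(1)+o(14): 15 → p
u(20)+u(20): 40≡14 → o
c(2)+b(1): 3 → d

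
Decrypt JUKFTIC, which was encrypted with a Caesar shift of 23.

J(9): 9−23=-14≡12 → M
U(20): 20−23=-3≡23 → X
K(10): 10−23=-13≡13 → N
F(5): 5−23=-18≡8 → I
T(19): 19−23=-4≡22 → W
I(8): 8−23=-15≡11 → L
C(2): 2−23=-21≡5 → F

MXNIWLF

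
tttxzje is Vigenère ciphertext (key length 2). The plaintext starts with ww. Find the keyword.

Subtract each crib letter from the matching ciphertext letter (mod 26):
t(19)−w(22)=-3≡23 → x
t(19)−w(22)=-3≡23 → x

xx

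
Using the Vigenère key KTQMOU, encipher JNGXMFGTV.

Repeat the key across the message: KTQMOUKTQ
J(9)+K(10): 19 → T
N(13)+T(19): 32≡6 → G
G(6)+Q(16): 22 → W
X(23)+M(12): 35≡9 → J
M(12)+O(14): 26≡0 → A
F(5)+U(20): 25 → Z
G(6)+K(10): 16 → Q
T(19)+T(19): 38≡12 → M
V(21)+Q(16): 37≡11 → L

TGWJAZQML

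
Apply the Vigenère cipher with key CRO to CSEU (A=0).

Repeat the key across the message: CROC
C(2)+C(2): 4 → E
S(18)+R(17): 35≡9 → J
E(4)+O(14): 18 → S
U(20)+C(2): 22 → W

EJSW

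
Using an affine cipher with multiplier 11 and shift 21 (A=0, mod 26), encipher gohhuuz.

jtuuhhk

g(6): 11·6+21=87≡9 → j
o(14): 11·14+21=175≡19 → t
h(7): 11·7+21=98≡20 → u
h(7): 11·7+21=98≡20 → u
u(20): 11·20+21=241≡7 → h
u(20): 11·20+21=241≡7 → h
z(25): 11·25+21=296≡10 → k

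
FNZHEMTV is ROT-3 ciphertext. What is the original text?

F(5): 5−3=2 → C
N(13): 13−3=10 → K
Z(25): 25−3=22 → W
H(7): 7−3=4 → E
E(4): 4−3=1 → B
M(12): 12−3=9 → J
T(19): 19−3=16 → Q
V(21): 21−3=18 → S

CKWEBJQS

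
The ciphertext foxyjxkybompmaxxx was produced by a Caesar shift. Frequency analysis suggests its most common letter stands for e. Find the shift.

The most frequent ciphertext letter is x (appears 5 times).
x is position 23; e is position 4.
Shift = 19.

19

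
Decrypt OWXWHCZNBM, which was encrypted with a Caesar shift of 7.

O(14): 14−7=7 → H
W(22): 22−7=15 → P
X(23): 23−7=16 → Q
W(22): 22−7=15 → P
H(7): 7−7=0 → A
C(2): 2−7=-5≡21 → V
Z(25): 25−7=18 → S
N(13): 13−7=6 → G
B(1): 1−7=-6≡20 → U
M(12): 12−7=5 → F

HPQPAVSGUF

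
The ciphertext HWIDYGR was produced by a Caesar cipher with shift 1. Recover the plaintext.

GVHCXFQ

H(7): 7−1=6 → G
W(22): 22−1=21 → V
I(8): 8−1=7 → H
D(3): 3−1=2 → C
Y(24): 24−1=23 → X
G(6): 6−1=5 → F
R(17): 17−1=16 → Q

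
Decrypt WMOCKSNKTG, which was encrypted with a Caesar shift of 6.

W(22): 22−6=16 → Q
M(12): 12−6=6 → G
O(14): 14−6=8 → I
C(2): 2−6=-4≡22 → W
K(10): 10−6=4 → E
S(18): 18−6=12 → M
N(13): 13−6=7 → H
K(10): 10−6=4 → E
T(19): 19−6=13 → N
G(6): 6−6=0 → A

QGIWEMHENA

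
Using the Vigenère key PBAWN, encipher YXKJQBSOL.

Repeat the key across the message: PBAWNPBAW
Y(24)+P(15): 39≡13 → N
X(23)+B(1): 24 → Y
K(10)+A(0): 10 → K
J(9)+W(22): 31≡5 → F
Q(16)+N(13): 29≡3 → D
B(1)+P(15): 16 → Q
S(18)+B(1): 19 → T
O(14)+A(0): 14 → O
L(11)+W(22): 33≡7 → H

NYKFDQTOH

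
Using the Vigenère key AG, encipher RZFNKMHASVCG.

RFFTKSHGSBCM

Repeat the key across the message: AGAGAGAGAGAG
R(17)+A(0): 17 → R
Z(25)+G(6): 31≡5 → F
F(5)+A(0): 5 → F
N(13)+G(6): 19 → T
K(10)+A(0): 10 → K
M(12)+G(6): 18 → S
H(7)+A(0): 7 → H
A(0)+G(6): 6 → G
S(18)+A(0): 18 → S
V(21)+G(6): 27≡1 → B
C(2)+A(0): 2 → C
G(6)+G(6): 12 → M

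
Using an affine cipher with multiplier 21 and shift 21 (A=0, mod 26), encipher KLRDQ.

XSOGT

K(10): 21·10+21=231≡23 → X
L(11): 21·11+21=252≡18 → S
R(17): 21·17+21=378≡14 → O
D(3): 21·3+21=84≡6 → G
Q(16): 21·16+21=357≡19 → T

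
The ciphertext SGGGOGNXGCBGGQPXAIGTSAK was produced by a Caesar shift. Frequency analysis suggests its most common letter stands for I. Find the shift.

The most frequent ciphertext letter is G (appears 8 times).
G is position 6; I is position 8.
Shift = -2≡24.

24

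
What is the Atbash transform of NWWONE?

N(13) → M(12)
W(22) → D(3)
W(22) → D(3)
O(14) → L(11)
N(13) → M(12)
E(4) → V(21)

MDDLMV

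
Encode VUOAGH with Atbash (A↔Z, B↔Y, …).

EFLZTS

V(21) → E(4)
U(20) → F(5)
O(14) → L(11)
A(0) → Z(25)
G(6) → T(19)
H(7) → S(18)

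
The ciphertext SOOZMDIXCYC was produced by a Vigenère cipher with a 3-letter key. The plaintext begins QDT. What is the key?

Subtract each crib letter from the matching ciphertext letter (mod 26):
S(18)−Q(16)=2 → C
O(14)−D(3)=11 → L
O(14)−T(19)=-5≡21 → V

CLV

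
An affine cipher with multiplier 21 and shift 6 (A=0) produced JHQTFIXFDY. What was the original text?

PFYNVKHVLM

The inverse of 21 mod 26 is 5, since 21·5=105≡1. Apply D(y)=5·(y−6) mod 26:
J(9): 5·(9−6)=15 → P
H(7): 5·(7−6)=5 → F
Q(16): 5·(16−6)=50≡24 → Y
T(19): 5·(19−6)=65≡13 → N
F(5): 5·(5−6)=-5≡21 → V
I(8): 5·(8−6)=10 → K
X(23): 5·(23−6)=85≡7 → H
F(5): 5·(5−6)=-5≡21 → V
D(3): 5·(3−6)=-15≡11 → L
Y(24): 5·(24−6)=90≡12 → M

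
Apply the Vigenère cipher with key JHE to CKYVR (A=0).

Repeat the key across the message: JHEJH
C(2)+J(9): 11 → L
K(10)+H(7): 17 → R
Y(24)+E(4): 28≡2 → C
V(21)+J(9): 30≡4 → E
R(17)+H(7): 24 → Y

LRCEY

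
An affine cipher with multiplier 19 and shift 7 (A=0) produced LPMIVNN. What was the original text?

The inverse of 19 mod 26 is 11, since 19·11=209≡1. Apply D(y)=11·(y−7) mod 26:
L(11): 11·(11−7)=44≡18 → S
P(15): 11·(15−7)=88≡10 → K
M(12): 11·(12−7)=55≡3 → D
I(8): 11·(8−7)=11 → L
V(21): 11·(21−7)=154≡24 → Y
N(13): 11·(13−7)=66≡14 → O
N(13): 11·(13−7)=66≡14 → O

SKDLYOO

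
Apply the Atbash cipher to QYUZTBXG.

Q(16) → J(9)
Y(24) → B(1)
U(20) → F(5)
Z(25) → A(0)
T(19) → G(6)
B(1) → Y(24)
X(23) → C(2)
G(6) → T(19)

JBFAGYCT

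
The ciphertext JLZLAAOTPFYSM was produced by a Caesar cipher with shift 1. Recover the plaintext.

IKYKZZNSOEXRL

J(9): 9−1=8 → I
L(11): 11−1=10 → K
Z(25): 25−1=24 → Y
L(11): 11−1=10 → K
A(0): 0−1=-1≡25 → Z
A(0): 0−1=-1≡25 → Z
O(14): 14−1=13 → N
T(19): 19−1=18 → S
P(15): 15−1=14 → O
F(5): 5−1=4 → E
Y(24): 24−1=23 → X
S(18): 18−1=17 → R
M(12): 12−1=11 → L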